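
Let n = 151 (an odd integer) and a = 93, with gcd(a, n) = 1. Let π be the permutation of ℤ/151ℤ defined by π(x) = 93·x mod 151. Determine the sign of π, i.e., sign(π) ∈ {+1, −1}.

Orbit of 41 under x↦93x: [41, 38, 61, 86, 146, 139, 92]… (length divides ord_151(93)).
Cycle lengths of π_93 on ℤ/151ℤ: [150, 1]; 2 cycles in total.
With 2 cycles on 151 points, sign = (−1)^{151−2} = -1.
The Jacobi symbol (93|151) = -1 (Zolotarev) agrees.

-1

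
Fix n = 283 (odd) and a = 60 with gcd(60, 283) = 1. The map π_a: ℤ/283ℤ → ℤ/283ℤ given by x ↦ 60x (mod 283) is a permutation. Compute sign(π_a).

Start at x=16: 16 → 111 → 151 → 4 → 240 → 250 → 1 → … (one orbit).
π_60 has 7 disjoint cycles with lengths [47, 47, 47, 47, 47, 47, 1] on {0,…,282}.
283 − 7 = 276 transpositions; sign(π) = (−1)^276 = +1.
Check: (60/283) = +1 by Zolotarev.

+1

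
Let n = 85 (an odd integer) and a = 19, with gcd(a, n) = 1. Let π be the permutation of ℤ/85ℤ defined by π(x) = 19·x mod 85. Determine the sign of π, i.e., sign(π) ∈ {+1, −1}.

Trace 81: π^k(81) = [81, 9, 1, 19, 21, 59, 16] for k=0..6.
13 cycles of lengths [8, 8, 8, 8, 8, 8, 8, 8, 8, 8, 2, 2, 1].
n − c = 85 − 13 = 72; sign = (−1)^72 = +1.

+1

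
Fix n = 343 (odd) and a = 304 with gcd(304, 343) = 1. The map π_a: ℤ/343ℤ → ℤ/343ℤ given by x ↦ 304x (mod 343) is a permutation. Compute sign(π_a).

Trace 41: π^k(41) = [41, 116, 278, 134, 262, 72, 279] for k=0..6.
Cycle lengths of π_304 on ℤ/343ℤ: [294, 42, 6, 1]; 4 cycles in total.
Σ(ℓ_i−1) = 343−4 = 339; sign = (−1)^339 = -1.

-1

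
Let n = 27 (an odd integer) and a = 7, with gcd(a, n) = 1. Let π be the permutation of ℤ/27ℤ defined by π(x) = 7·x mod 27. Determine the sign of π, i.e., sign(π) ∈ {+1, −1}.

+1

Orbit of 25 under x↦7x: [25, 13, 10, 16, 4, 1, 7]… (length divides ord_27(7)).
Cycle type of π: 9×2 + 3×2 + 1×3; total 7 cycles.
sign(π) = (−1)^{n − #cycles} = (−1)^{27−7} = (−1)^20 = +1.
The Jacobi symbol (7|27) = +1 (Zolotarev) agrees.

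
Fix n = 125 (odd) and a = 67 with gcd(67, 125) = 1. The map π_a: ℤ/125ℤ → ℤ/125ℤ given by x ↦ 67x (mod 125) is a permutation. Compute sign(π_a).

Orbit of 77 under x↦67x: [77, 34, 28, 1, 67, 114, 13]… (length divides ord_125(67)).
The orbit structure of x ↦ 67x mod 125: 4 orbits of sizes [100, 20, 4, 1].
Σ(ℓ_i−1) = 125−4 = 121; sign = (−1)^121 = -1.

-1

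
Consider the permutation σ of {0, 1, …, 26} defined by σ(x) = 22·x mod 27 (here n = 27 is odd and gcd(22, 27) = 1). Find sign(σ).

+1

Orbit of 7 under x↦22x: [7, 19, 13, 16, 1, 22, 25]… (length divides ord_27(22)).
Decompose π into cycles: lengths [9, 9, 3, 3, 1, 1, 1] (7 cycles, including the fixed point 0).
With 7 cycles on 27 points, sign = (−1)^{27−7} = +1.
Check: (22/27) = +1 by Zolotarev.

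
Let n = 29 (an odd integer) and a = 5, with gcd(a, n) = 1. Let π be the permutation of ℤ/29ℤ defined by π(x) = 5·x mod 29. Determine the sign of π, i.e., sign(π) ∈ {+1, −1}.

+1

Orbit of 5 under x↦5x: [5, 25, 9, 16, 22, 23, 28]… (length divides ord_29(5)).
3 cycles of lengths [14, 14, 1].
sign(π) = (−1)^{n − #cycles} = (−1)^{29−3} = (−1)^26 = +1.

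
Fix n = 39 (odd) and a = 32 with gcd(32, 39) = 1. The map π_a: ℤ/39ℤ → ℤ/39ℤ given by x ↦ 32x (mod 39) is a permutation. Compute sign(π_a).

Orbit of 32 under x↦32x: [32, 10, 8, 22, 2, 25, 20]… (length divides ord_39(32)).
Cycle lengths of π_32 on ℤ/39ℤ: [12, 12, 12, 2, 1]; 5 cycles in total.
39 − 5 = 34 transpositions; sign(π) = (−1)^34 = +1.
Via Zolotarev, sign(π_{32}) = (32|39) = +1.

+1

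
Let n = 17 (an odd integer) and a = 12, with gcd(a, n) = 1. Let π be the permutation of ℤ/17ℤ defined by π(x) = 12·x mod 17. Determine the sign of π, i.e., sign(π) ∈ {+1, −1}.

Start at x=9: 9 → 6 → 4 → 14 → 15 → 10 → 1 → … (one orbit).
Cycle type of π: 16 + 1; total 2 cycles.
With 2 cycles on 17 points, sign = (−1)^{17−2} = -1.

-1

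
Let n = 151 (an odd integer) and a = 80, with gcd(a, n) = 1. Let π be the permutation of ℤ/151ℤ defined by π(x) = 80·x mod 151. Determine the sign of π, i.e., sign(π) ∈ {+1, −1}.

+1

Orbit of 88 under x↦80x: [88, 94, 121, 16, 72, 22, 99]… (length divides ord_151(80)).
Cycle type of π: 75×2 + 1; total 3 cycles.
3 cycles on 151: each ℓ→(−1)^(ℓ−1), product (−1)^148 = +1.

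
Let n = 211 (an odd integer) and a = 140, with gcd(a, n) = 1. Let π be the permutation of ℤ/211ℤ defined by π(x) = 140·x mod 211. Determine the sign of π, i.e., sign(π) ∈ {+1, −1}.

-1

Start at x=140: 140 → 188 → 156 → 107 → 210 → 71 → 23 → … (one orbit).
π_140 has 22 disjoint cycles with lengths [10, 10, 10, 10, 10, 10, 10, 10, 10, 10, 10, 10, 10, 10, 10, 10, 10, 10, 10, 10, 10, 1] on {0,…,210}.
n − c = 211 − 22 = 189; sign = (−1)^189 = -1.
Check: (140/211) = -1 by Zolotarev.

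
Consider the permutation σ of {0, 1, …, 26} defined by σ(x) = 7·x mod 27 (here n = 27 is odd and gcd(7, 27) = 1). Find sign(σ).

+1

Start at x=22: 22 → 19 → 25 → 13 → 10 → 16 → 4 → … (one orbit).
Cycle lengths of π_7 on ℤ/27ℤ: [9, 9, 3, 3, 1, 1, 1]; 7 cycles in total.
27 − 7 = 20 transpositions; sign(π) = (−1)^20 = +1.
Zolotarev: (7|27) = +1, matching the cycle-count sign.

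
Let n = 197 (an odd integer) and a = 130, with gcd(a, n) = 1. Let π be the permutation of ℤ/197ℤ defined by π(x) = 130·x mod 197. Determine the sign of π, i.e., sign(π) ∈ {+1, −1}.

-1

Start at x=115: 115 → 175 → 95 → 136 → 147 → 1 → 130 → … (one orbit).
Cycle type of π: 196 + 1; total 2 cycles.
2 cycles on 197: each ℓ→(−1)^(ℓ−1), product (−1)^195 = -1.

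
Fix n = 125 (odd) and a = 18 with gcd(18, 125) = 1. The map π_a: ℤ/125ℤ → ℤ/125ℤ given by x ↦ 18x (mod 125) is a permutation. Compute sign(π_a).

Trace 1: π^k(1) = [1, 18, 74, 82, 101, 68, 99] for k=0..6.
Cycle type of π: 20×5 + 4×6 + 1; total 12 cycles.
12 cycles on 125: each ℓ→(−1)^(ℓ−1), product (−1)^113 = -1.
Via Zolotarev, sign(π_{18}) = (18|125) = -1.

-1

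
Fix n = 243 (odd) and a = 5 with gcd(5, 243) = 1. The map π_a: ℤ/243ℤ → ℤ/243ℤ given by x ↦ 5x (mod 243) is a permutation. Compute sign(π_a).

-1

Start at x=233: 233 → 193 → 236 → 208 → 68 → 97 → 242 → … (one orbit).
Cycle lengths of π_5 on ℤ/243ℤ: [162, 54, 18, 6, 2, 1]; 6 cycles in total.
sign(π) = (−1)^{n − #cycles} = (−1)^{243−6} = (−1)^237 = -1.
Zolotarev: (5|243) = -1, matching the cycle-count sign.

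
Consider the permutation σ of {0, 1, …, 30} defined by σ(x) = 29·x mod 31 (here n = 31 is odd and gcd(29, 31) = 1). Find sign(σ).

Start at x=27: 27 → 8 → 15 → 1 → 29 → 4 → 23 → … (one orbit).
Cycle lengths of π_29 on ℤ/31ℤ: [10, 10, 10, 1]; 4 cycles in total.
With 4 cycles on 31 points, sign = (−1)^{31−4} = -1.

-1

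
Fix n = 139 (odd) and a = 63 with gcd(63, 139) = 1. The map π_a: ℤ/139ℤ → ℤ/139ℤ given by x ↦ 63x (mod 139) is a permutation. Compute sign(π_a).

Start at x=106: 106 → 6 → 100 → 45 → 55 → 129 → 65 → … (one orbit).
Cycle type of π: 23×6 + 1; total 7 cycles.
Σ(ℓ_i−1) = 139−7 = 132; sign = (−1)^132 = +1.
Via Zolotarev, sign(π_{63}) = (63|139) = +1.

+1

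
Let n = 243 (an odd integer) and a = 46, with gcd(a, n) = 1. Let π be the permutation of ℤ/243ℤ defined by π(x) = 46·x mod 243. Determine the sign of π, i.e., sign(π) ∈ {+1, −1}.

Orbit of 127 under x↦46x: [127, 10, 217, 19, 145, 109, 154]… (length divides ord_243(46)).
Cycle type of π: 27×6 + 9×6 + 3×6 + 1×9; total 27 cycles.
27 cycles on 243: each ℓ→(−1)^(ℓ−1), product (−1)^216 = +1.

+1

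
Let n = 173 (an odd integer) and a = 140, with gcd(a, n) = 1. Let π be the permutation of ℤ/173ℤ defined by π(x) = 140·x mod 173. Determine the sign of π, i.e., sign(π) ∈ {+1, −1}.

Orbit of 119 under x↦140x: [119, 52, 14, 57, 22, 139, 84]… (length divides ord_173(140)).
5 cycles of lengths [43, 43, 43, 43, 1].
n − c = 173 − 5 = 168; sign = (−1)^168 = +1.
The Jacobi symbol (140|173) = +1 (Zolotarev) agrees.

+1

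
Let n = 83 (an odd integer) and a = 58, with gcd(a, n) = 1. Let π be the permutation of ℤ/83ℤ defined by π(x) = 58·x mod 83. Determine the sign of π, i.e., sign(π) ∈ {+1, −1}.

Trace 14: π^k(14) = [14, 65, 35, 38, 46, 12, 32] for k=0..6.
The orbit structure of x ↦ 58x mod 83: 2 orbits of sizes [82, 1].
2 cycles on 83: each ℓ→(−1)^(ℓ−1), product (−1)^81 = -1.
The Jacobi symbol (58|83) = -1 (Zolotarev) agrees.

-1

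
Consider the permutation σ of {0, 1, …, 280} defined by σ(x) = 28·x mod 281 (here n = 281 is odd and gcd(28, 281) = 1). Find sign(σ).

Trace 1: π^k(1) = [1, 28, 222, 34, 109, 242, 32] for k=0..6.
Decompose π into cycles: lengths [28, 28, 28, 28, 28, 28, 28, 28, 28, 28, 1] (11 cycles, including the fixed point 0).
n − c = 281 − 11 = 270; sign = (−1)^270 = +1.
Check: (28/281) = +1 by Zolotarev.

+1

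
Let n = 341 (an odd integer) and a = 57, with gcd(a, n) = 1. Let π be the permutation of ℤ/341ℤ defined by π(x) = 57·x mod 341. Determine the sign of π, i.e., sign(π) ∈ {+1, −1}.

+1

Trace 25: π^k(25) = [25, 61, 67, 68, 125, 305, 335] for k=0..6.
Cycle type of π: 30×10 + 10 + 6×5 + 1; total 17 cycles.
sign(π) = (−1)^{n − #cycles} = (−1)^{341−17} = (−1)^324 = +1.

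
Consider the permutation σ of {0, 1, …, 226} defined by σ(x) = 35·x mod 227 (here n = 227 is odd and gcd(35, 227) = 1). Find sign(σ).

-1

Start at x=121: 121 → 149 → 221 → 17 → 141 → 168 → 205 → … (one orbit).
Decompose π into cycles: lengths [226, 1] (2 cycles, including the fixed point 0).
n − c = 227 − 2 = 225; sign = (−1)^225 = -1.
(35|227)_J = -1 (Zolotarev's lemma cross-check).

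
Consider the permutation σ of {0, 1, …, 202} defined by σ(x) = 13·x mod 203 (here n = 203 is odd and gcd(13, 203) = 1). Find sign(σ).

Orbit of 169 under x↦13x: [169, 167, 141, 6, 78, 202, 190]… (length divides ord_203(13)).
Decompose π into cycles: lengths [14, 14, 14, 14, 14, 14, 14, 14, 14, 14, 14, 14, 14, 14, 2, 2, 2, 1] (18 cycles, including the fixed point 0).
203 − 18 = 185 transpositions; sign(π) = (−1)^185 = -1.

-1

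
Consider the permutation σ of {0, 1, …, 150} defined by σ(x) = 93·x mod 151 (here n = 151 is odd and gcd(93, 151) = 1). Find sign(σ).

Trace 18: π^k(18) = [18, 13, 1, 93, 42, 131, 103] for k=0..6.
π_93 has 2 disjoint cycles with lengths [150, 1] on {0,…,150}.
sign(π) = (−1)^{n − #cycles} = (−1)^{151−2} = (−1)^149 = -1.
Via Zolotarev, sign(π_{93}) = (93|151) = -1.

-1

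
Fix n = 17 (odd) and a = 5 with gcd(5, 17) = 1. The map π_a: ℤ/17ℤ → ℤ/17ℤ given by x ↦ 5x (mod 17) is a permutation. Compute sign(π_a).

-1

Start at x=12: 12 → 9 → 11 → 4 → 3 → 15 → 7 → … (one orbit).
Cycle type of π: 16 + 1; total 2 cycles.
sign(π) = (−1)^{n − #cycles} = (−1)^{17−2} = (−1)^15 = -1.
Zolotarev: (5|17) = -1, matching the cycle-count sign.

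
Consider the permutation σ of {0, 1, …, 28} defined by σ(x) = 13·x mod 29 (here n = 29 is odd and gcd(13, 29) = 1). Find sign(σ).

+1

Trace 1: π^k(1) = [1, 13, 24, 22, 25, 6, 20] for k=0..6.
Cycle type of π: 14×2 + 1; total 3 cycles.
29 − 3 = 26 transpositions; sign(π) = (−1)^26 = +1.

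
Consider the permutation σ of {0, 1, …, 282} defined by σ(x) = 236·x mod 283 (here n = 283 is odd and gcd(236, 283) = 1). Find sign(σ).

+1

Orbit of 201 under x↦236x: [201, 175, 265, 280, 141, 165, 169]… (length divides ord_283(236)).
Cycle type of π: 141×2 + 1; total 3 cycles.
3 cycles on 283: each ℓ→(−1)^(ℓ−1), product (−1)^280 = +1.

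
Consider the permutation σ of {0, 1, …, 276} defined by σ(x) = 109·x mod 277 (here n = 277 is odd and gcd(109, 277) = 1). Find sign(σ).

Start at x=159: 159 → 157 → 216 → 276 → 168 → 30 → 223 → … (one orbit).
Cycle lengths of π_109 on ℤ/277ℤ: [92, 92, 92, 1]; 4 cycles in total.
277 − 4 = 273 transpositions; sign(π) = (−1)^273 = -1.

-1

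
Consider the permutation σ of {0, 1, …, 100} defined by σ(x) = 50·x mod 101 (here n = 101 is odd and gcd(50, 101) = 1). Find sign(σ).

Orbit of 4 under x↦50x: [4, 99, 1, 50, 76, 63, 19]… (length divides ord_101(50)).
Cycle type of π: 100 + 1; total 2 cycles.
With 2 cycles on 101 points, sign = (−1)^{101−2} = -1.
Check: (50/101) = -1 by Zolotarev.

-1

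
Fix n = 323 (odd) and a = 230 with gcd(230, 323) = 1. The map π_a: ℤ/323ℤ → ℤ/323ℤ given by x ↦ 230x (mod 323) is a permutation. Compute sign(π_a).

Start at x=16: 16 → 127 → 140 → 223 → 256 → 94 → 302 → … (one orbit).
8 cycles of lengths [72, 72, 72, 72, 18, 8, 8, 1].
With 8 cycles on 323 points, sign = (−1)^{323−8} = -1.
(230|323)_J = -1 (Zolotarev's lemma cross-check).

-1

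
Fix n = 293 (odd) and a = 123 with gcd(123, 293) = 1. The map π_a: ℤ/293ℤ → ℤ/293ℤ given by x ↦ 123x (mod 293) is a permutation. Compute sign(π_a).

Trace 39: π^k(39) = [39, 109, 222, 57, 272, 54, 196] for k=0..6.
5 cycles of lengths [73, 73, 73, 73, 1].
sign(π) = (−1)^{n − #cycles} = (−1)^{293−5} = (−1)^288 = +1.

+1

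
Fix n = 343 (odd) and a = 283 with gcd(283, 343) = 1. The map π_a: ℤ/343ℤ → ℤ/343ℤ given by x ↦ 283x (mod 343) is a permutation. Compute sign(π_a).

-1

Orbit of 220 under x↦283x: [220, 177, 13, 249, 152, 141, 115]… (length divides ord_343(283)).
The orbit structure of x ↦ 283x mod 343: 4 orbits of sizes [294, 42, 6, 1].
n − c = 343 − 4 = 339; sign = (−1)^339 = -1.
Check: (283/343) = -1 by Zolotarev.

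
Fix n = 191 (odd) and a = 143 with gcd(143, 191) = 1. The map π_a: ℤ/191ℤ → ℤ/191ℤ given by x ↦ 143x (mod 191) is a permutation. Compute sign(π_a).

-1

Orbit of 84 under x↦143x: [84, 170, 53, 130, 63, 32, 183]… (length divides ord_191(143)).
2 cycles of lengths [190, 1].
191 − 2 = 189 transpositions; sign(π) = (−1)^189 = -1.
Via Zolotarev, sign(π_{143}) = (143|191) = -1.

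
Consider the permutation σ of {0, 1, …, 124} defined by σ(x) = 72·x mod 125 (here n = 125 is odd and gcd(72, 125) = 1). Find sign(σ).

-1

Start at x=123: 123 → 106 → 7 → 4 → 38 → 111 → 117 → … (one orbit).
π_72 has 4 disjoint cycles with lengths [100, 20, 4, 1] on {0,…,124}.
125 − 4 = 121 transpositions; sign(π) = (−1)^121 = -1.
Check: (72/125) = -1 by Zolotarev.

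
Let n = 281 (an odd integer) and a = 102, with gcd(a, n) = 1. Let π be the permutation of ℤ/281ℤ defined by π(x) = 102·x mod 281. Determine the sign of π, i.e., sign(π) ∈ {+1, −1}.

-1

Orbit of 61 under x↦102x: [61, 40, 146, 280, 179, 274, 129]… (length divides ord_281(102)).
Cycle lengths of π_102 on ℤ/281ℤ: [40, 40, 40, 40, 40, 40, 40, 1]; 8 cycles in total.
281 − 8 = 273 transpositions; sign(π) = (−1)^273 = -1.
(102|281)_J = -1 (Zolotarev's lemma cross-check).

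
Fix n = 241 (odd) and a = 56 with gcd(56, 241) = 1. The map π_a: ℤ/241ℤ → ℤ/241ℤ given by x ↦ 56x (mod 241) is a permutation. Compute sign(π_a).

Trace 128: π^k(128) = [128, 179, 143, 55, 188, 165, 82] for k=0..6.
Cycle lengths of π_56 on ℤ/241ℤ: [240, 1]; 2 cycles in total.
Σ(ℓ_i−1) = 241−2 = 239; sign = (−1)^239 = -1.

-1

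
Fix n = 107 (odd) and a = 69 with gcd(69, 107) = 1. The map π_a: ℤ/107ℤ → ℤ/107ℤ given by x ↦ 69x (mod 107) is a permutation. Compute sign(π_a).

+1

Orbit of 75 under x↦69x: [75, 39, 16, 34, 99, 90, 4]… (length divides ord_107(69)).
The orbit structure of x ↦ 69x mod 107: 3 orbits of sizes [53, 53, 1].
With 3 cycles on 107 points, sign = (−1)^{107−3} = +1.
(69|107)_J = +1 (Zolotarev's lemma cross-check).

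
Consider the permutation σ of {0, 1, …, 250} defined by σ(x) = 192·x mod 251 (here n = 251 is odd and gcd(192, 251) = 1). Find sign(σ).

Start at x=207: 207 → 86 → 197 → 174 → 25 → 31 → 179 → … (one orbit).
Cycle type of π: 125×2 + 1; total 3 cycles.
With 3 cycles on 251 points, sign = (−1)^{251−3} = +1.
Via Zolotarev, sign(π_{192}) = (192|251) = +1.

+1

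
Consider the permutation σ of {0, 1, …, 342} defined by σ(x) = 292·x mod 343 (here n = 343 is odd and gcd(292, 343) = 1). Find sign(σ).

-1

Trace 309: π^k(309) = [309, 19, 60, 27, 338, 255, 29] for k=0..6.
Cycle lengths of π_292 on ℤ/343ℤ: [294, 42, 6, 1]; 4 cycles in total.
sign(π) = (−1)^{n − #cycles} = (−1)^{343−4} = (−1)^339 = -1.
Check: (292/343) = -1 by Zolotarev.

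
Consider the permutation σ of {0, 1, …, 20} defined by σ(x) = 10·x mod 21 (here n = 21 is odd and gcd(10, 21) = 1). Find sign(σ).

-1

Start at x=1: 1 → 10 → 16 → 13 → 4 → 19 → 1 (one orbit).
π_10 has 6 disjoint cycles with lengths [6, 6, 6, 1, 1, 1] on {0,…,20}.
sign(π) = (−1)^{n − #cycles} = (−1)^{21−6} = (−1)^15 = -1.
The Jacobi symbol (10|21) = -1 (Zolotarev) agrees.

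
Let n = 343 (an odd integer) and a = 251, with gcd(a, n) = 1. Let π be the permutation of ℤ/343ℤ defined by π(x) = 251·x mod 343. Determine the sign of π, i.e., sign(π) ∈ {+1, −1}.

-1

Orbit of 335 under x↦251x: [335, 50, 202, 281, 216, 22, 34]… (length divides ord_343(251)).
The orbit structure of x ↦ 251x mod 343: 10 orbits of sizes [98, 98, 98, 14, 14, 14, 2, 2, 2, 1].
10 cycles on 343: each ℓ→(−1)^(ℓ−1), product (−1)^333 = -1.
The Jacobi symbol (251|343) = -1 (Zolotarev) agrees.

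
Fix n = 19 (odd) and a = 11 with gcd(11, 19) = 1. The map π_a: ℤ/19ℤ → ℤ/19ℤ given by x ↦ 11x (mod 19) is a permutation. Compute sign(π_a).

Start at x=1: 1 → 11 → 7 → 1 (one orbit).
Cycle type of π: 3×6 + 1; total 7 cycles.
sign(π) = (−1)^{n − #cycles} = (−1)^{19−7} = (−1)^12 = +1.
Via Zolotarev, sign(π_{11}) = (11|19) = +1.

+1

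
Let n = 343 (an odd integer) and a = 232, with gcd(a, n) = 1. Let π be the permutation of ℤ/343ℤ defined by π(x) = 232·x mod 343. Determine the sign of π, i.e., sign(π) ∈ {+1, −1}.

+1

Start at x=99: 99 → 330 → 71 → 8 → 141 → 127 → 309 → … (one orbit).
19 cycles of lengths [49, 49, 49, 49, 49, 49, 7, 7, 7, 7, 7, 7, 1, 1, 1, 1, 1, 1, 1].
sign(π) = (−1)^{n − #cycles} = (−1)^{343−19} = (−1)^324 = +1.
Zolotarev: (232|343) = +1, matching the cycle-count sign.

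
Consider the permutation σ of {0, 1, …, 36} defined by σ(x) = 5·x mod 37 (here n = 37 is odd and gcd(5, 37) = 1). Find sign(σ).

Orbit of 23 under x↦5x: [23, 4, 20, 26, 19, 21, 31]… (length divides ord_37(5)).
π_5 has 2 disjoint cycles with lengths [36, 1] on {0,…,36}.
37 − 2 = 35 transpositions; sign(π) = (−1)^35 = -1.
Check: (5/37) = -1 by Zolotarev.

-1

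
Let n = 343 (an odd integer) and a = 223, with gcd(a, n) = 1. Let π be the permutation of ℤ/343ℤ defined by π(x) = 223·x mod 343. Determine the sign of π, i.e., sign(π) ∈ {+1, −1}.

-1

Start at x=15: 15 → 258 → 253 → 167 → 197 → 27 → 190 → … (one orbit).
Cycle type of π: 98×3 + 14×3 + 2×3 + 1; total 10 cycles.
With 10 cycles on 343 points, sign = (−1)^{343−10} = -1.
The Jacobi symbol (223|343) = -1 (Zolotarev) agrees.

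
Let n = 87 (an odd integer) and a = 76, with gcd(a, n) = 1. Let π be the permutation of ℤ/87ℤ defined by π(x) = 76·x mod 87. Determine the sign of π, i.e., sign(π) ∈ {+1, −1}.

-1

Trace 73: π^k(73) = [73, 67, 46, 16, 85, 22, 19] for k=0..6.
The orbit structure of x ↦ 76x mod 87: 6 orbits of sizes [28, 28, 28, 1, 1, 1].
Σ(ℓ_i−1) = 87−6 = 81; sign = (−1)^81 = -1.
(76|87)_J = -1 (Zolotarev's lemma cross-check).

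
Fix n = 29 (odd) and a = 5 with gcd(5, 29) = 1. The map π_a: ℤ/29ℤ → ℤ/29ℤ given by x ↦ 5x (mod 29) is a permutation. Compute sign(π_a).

Trace 16: π^k(16) = [16, 22, 23, 28, 24, 4, 20] for k=0..6.
The orbit structure of x ↦ 5x mod 29: 3 orbits of sizes [14, 14, 1].
n − c = 29 − 3 = 26; sign = (−1)^26 = +1.
(5|29)_J = +1 (Zolotarev's lemma cross-check).

+1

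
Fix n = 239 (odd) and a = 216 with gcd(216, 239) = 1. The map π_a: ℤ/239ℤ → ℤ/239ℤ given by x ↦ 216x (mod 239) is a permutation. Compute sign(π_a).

+1

Trace 1: π^k(1) = [1, 216, 51, 22, 211, 166, 6] for k=0..6.
The orbit structure of x ↦ 216x mod 239: 15 orbits of sizes [17, 17, 17, 17, 17, 17, 17, 17, 17, 17, 17, 17, 17, 17, 1].
Σ(ℓ_i−1) = 239−15 = 224; sign = (−1)^224 = +1.
(216|239)_J = +1 (Zolotarev's lemma cross-check).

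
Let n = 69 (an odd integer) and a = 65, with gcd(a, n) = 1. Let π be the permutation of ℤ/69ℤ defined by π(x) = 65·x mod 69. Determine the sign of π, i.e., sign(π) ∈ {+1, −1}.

Start at x=4: 4 → 53 → 64 → 20 → 58 → 44 → 31 → … (one orbit).
Cycle lengths of π_65 on ℤ/69ℤ: [22, 22, 22, 2, 1]; 5 cycles in total.
Σ(ℓ_i−1) = 69−5 = 64; sign = (−1)^64 = +1.
Check: (65/69) = +1 by Zolotarev.

+1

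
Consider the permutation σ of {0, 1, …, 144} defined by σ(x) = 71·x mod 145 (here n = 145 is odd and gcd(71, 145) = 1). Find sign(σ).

+1

Orbit of 96 under x↦71x: [96, 1, 71, 111, 51, 141, 6]… (length divides ord_145(71)).
Decompose π into cycles: lengths [14, 14, 14, 14, 14, 14, 14, 14, 14, 14, 1, 1, 1, 1, 1] (15 cycles, including the fixed point 0).
With 15 cycles on 145 points, sign = (−1)^{145−15} = +1.
Via Zolotarev, sign(π_{71}) = (71|145) = +1.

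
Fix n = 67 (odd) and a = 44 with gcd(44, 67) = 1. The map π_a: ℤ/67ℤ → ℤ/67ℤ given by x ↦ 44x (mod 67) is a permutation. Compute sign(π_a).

-1

Orbit of 13 under x↦44x: [13, 36, 43, 16, 34, 22, 30]… (length divides ord_67(44)).
Cycle lengths of π_44 on ℤ/67ℤ: [66, 1]; 2 cycles in total.
With 2 cycles on 67 points, sign = (−1)^{67−2} = -1.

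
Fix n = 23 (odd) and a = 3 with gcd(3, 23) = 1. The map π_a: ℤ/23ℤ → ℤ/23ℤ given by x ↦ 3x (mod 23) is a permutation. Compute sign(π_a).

Trace 12: π^k(12) = [12, 13, 16, 2, 6, 18, 8] for k=0..6.
Cycle lengths of π_3 on ℤ/23ℤ: [11, 11, 1]; 3 cycles in total.
sign(π) = (−1)^{n − #cycles} = (−1)^{23−3} = (−1)^20 = +1.

+1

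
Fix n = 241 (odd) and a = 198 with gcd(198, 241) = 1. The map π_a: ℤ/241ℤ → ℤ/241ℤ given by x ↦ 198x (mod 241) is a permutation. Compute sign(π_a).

-1

Orbit of 87 under x↦198x: [87, 115, 116, 73, 235, 17, 233]… (length divides ord_241(198)).
Cycle type of π: 80×3 + 1; total 4 cycles.
With 4 cycles on 241 points, sign = (−1)^{241−4} = -1.
Via Zolotarev, sign(π_{198}) = (198|241) = -1.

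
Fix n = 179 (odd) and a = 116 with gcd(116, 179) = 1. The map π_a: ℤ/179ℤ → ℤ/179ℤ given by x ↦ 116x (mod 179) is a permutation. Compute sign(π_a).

Trace 116: π^k(116) = [116, 31, 16, 66, 138, 77, 161] for k=0..6.
3 cycles of lengths [89, 89, 1].
3 cycles on 179: each ℓ→(−1)^(ℓ−1), product (−1)^176 = +1.

+1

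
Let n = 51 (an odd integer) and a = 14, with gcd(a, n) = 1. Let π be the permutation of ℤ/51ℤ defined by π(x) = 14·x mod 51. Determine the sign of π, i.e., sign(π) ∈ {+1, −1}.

+1

Trace 43: π^k(43) = [43, 41, 13, 29, 49, 23, 16] for k=0..6.
5 cycles of lengths [16, 16, 16, 2, 1].
With 5 cycles on 51 points, sign = (−1)^{51−5} = +1.
(14|51)_J = +1 (Zolotarev's lemma cross-check).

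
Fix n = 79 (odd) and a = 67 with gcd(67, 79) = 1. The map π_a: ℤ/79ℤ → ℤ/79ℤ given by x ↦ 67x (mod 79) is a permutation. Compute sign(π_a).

+1

Start at x=21: 21 → 64 → 22 → 52 → 8 → 62 → 46 → … (one orbit).
Decompose π into cycles: lengths [13, 13, 13, 13, 13, 13, 1] (7 cycles, including the fixed point 0).
79 − 7 = 72 transpositions; sign(π) = (−1)^72 = +1.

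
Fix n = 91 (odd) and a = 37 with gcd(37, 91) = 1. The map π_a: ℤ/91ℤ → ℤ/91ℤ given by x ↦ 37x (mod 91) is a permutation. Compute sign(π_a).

-1

Orbit of 32 under x↦37x: [32, 1, 37, 4, 57, 16, 46]… (length divides ord_91(37)).
Cycle lengths of π_37 on ℤ/91ℤ: [12, 12, 12, 12, 12, 12, 12, 3, 3, 1]; 10 cycles in total.
sign(π) = (−1)^{n − #cycles} = (−1)^{91−10} = (−1)^81 = -1.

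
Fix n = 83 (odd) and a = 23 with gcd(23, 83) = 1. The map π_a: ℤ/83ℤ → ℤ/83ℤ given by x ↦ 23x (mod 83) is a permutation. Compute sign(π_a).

Start at x=7: 7 → 78 → 51 → 11 → 4 → 9 → 41 → … (one orbit).
Cycle type of π: 41×2 + 1; total 3 cycles.
With 3 cycles on 83 points, sign = (−1)^{83−3} = +1.
Via Zolotarev, sign(π_{23}) = (23|83) = +1.

+1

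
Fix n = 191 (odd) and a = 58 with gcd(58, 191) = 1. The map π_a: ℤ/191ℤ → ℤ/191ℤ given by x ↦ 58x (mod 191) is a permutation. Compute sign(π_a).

Trace 184: π^k(184) = [184, 167, 136, 57, 59, 175, 27] for k=0..6.
2 cycles of lengths [190, 1].
n − c = 191 − 2 = 189; sign = (−1)^189 = -1.
Zolotarev: (58|191) = -1, matching the cycle-count sign.

-1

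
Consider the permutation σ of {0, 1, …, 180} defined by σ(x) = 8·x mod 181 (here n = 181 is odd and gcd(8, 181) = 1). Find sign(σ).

-1

Trace 86: π^k(86) = [86, 145, 74, 49, 30, 59, 110] for k=0..6.
Cycle lengths of π_8 on ℤ/181ℤ: [60, 60, 60, 1]; 4 cycles in total.
181 − 4 = 177 transpositions; sign(π) = (−1)^177 = -1.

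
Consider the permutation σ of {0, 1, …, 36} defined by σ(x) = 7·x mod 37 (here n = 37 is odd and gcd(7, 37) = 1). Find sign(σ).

+1

Start at x=10: 10 → 33 → 9 → 26 → 34 → 16 → 1 → … (one orbit).
Cycle type of π: 9×4 + 1; total 5 cycles.
Σ(ℓ_i−1) = 37−5 = 32; sign = (−1)^32 = +1.
Via Zolotarev, sign(π_{7}) = (7|37) = +1.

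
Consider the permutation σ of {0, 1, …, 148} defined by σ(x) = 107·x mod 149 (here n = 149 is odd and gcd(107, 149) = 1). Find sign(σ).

+1

Start at x=16: 16 → 73 → 63 → 36 → 127 → 30 → 81 → … (one orbit).
The orbit structure of x ↦ 107x mod 149: 5 orbits of sizes [37, 37, 37, 37, 1].
Σ(ℓ_i−1) = 149−5 = 144; sign = (−1)^144 = +1.
Check: (107/149) = +1 by Zolotarev.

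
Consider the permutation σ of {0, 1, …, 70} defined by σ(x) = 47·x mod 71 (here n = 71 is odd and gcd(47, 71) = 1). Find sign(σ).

-1

Trace 68: π^k(68) = [68, 1, 47, 8, 21, 64, 26] for k=0..6.
Cycle type of π: 70 + 1; total 2 cycles.
sign(π) = (−1)^{n − #cycles} = (−1)^{71−2} = (−1)^69 = -1.
The Jacobi symbol (47|71) = -1 (Zolotarev) agrees.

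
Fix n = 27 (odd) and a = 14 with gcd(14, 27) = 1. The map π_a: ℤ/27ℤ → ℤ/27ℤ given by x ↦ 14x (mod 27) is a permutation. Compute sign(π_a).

-1

Trace 25: π^k(25) = [25, 26, 13, 20, 10, 5, 16] for k=0..6.
The orbit structure of x ↦ 14x mod 27: 4 orbits of sizes [18, 6, 2, 1].
Σ(ℓ_i−1) = 27−4 = 23; sign = (−1)^23 = -1.
Via Zolotarev, sign(π_{14}) = (14|27) = -1.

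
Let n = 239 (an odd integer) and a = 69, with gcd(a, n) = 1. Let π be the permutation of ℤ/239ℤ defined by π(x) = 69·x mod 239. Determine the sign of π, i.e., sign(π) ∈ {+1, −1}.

-1

Start at x=140: 140 → 100 → 208 → 12 → 111 → 11 → 42 → … (one orbit).
Cycle type of π: 238 + 1; total 2 cycles.
n − c = 239 − 2 = 237; sign = (−1)^237 = -1.
Zolotarev: (69|239) = -1, matching the cycle-count sign.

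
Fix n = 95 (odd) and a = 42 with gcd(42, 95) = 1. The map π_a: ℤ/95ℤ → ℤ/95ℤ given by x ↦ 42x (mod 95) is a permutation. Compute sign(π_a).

Trace 58: π^k(58) = [58, 61, 92, 64, 28, 36, 87] for k=0..6.
Cycle type of π: 36×2 + 9×2 + 4 + 1; total 6 cycles.
With 6 cycles on 95 points, sign = (−1)^{95−6} = -1.

-1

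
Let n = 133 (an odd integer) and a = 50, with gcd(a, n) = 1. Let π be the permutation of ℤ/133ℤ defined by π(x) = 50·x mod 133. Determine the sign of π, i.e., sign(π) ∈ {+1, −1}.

-1

Orbit of 8 under x↦50x: [8, 1, 50, 106, 113, 64]… (length divides ord_133(50)).
Cycle lengths of π_50 on ℤ/133ℤ: [6, 6, 6, 6, 6, 6, 6, 6, 6, 6, 6, 6, 6, 6, 6, 6, 6, 6, 6, 6, 6, 1, 1, 1, 1, 1, 1, 1]; 28 cycles in total.
sign(π) = (−1)^{n − #cycles} = (−1)^{133−28} = (−1)^105 = -1.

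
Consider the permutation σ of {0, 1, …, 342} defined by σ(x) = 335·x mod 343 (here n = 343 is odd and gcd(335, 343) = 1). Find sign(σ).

-1

Start at x=232: 232 → 202 → 99 → 237 → 162 → 76 → 78 → … (one orbit).
10 cycles of lengths [98, 98, 98, 14, 14, 14, 2, 2, 2, 1].
Σ(ℓ_i−1) = 343−10 = 333; sign = (−1)^333 = -1.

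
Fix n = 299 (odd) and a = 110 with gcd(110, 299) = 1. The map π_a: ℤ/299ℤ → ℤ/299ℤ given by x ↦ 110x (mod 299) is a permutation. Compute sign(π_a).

-1

Orbit of 288 under x↦110x: [288, 285, 254, 133, 278, 82, 50]… (length divides ord_299(110)).
6 cycles of lengths [132, 132, 12, 11, 11, 1].
With 6 cycles on 299 points, sign = (−1)^{299−6} = -1.
Via Zolotarev, sign(π_{110}) = (110|299) = -1.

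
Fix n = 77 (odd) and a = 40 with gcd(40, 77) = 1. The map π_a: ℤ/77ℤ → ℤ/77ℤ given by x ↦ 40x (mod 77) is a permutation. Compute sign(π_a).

+1

Start at x=25: 25 → 76 → 37 → 17 → 64 → 19 → 67 → … (one orbit).
Cycle lengths of π_40 on ℤ/77ℤ: [30, 30, 10, 6, 1]; 5 cycles in total.
n − c = 77 − 5 = 72; sign = (−1)^72 = +1.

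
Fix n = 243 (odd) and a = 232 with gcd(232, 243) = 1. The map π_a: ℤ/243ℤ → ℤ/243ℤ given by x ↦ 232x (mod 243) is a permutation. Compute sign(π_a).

Trace 238: π^k(238) = [238, 55, 124, 94, 181, 196, 31] for k=0..6.
Cycle type of π: 81×2 + 27×2 + 9×2 + 3×2 + 1×3; total 11 cycles.
With 11 cycles on 243 points, sign = (−1)^{243−11} = +1.
(232|243)_J = +1 (Zolotarev's lemma cross-check).

+1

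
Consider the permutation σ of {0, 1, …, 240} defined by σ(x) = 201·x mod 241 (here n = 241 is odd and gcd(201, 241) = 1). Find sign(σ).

Trace 135: π^k(135) = [135, 143, 64, 91, 216, 36, 6] for k=0..6.
Cycle lengths of π_201 on ℤ/241ℤ: [20, 20, 20, 20, 20, 20, 20, 20, 20, 20, 20, 20, 1]; 13 cycles in total.
Σ(ℓ_i−1) = 241−13 = 228; sign = (−1)^228 = +1.
Via Zolotarev, sign(π_{201}) = (201|241) = +1.

+1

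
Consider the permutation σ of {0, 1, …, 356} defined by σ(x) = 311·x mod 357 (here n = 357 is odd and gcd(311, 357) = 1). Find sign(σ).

Trace 67: π^k(67) = [67, 131, 43, 164, 310, 20, 151] for k=0..6.
Decompose π into cycles: lengths [48, 48, 48, 48, 48, 48, 16, 16, 16, 6, 6, 6, 2, 1] (14 cycles, including the fixed point 0).
sign(π) = (−1)^{n − #cycles} = (−1)^{357−14} = (−1)^343 = -1.
Check: (311/357) = -1 by Zolotarev.

-1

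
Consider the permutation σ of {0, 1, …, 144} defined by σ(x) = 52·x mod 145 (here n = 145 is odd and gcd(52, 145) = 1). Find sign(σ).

-1

Start at x=16: 16 → 107 → 54 → 53 → 1 → 52 → 94 → … (one orbit).
Decompose π into cycles: lengths [28, 28, 28, 28, 7, 7, 7, 7, 4, 1] (10 cycles, including the fixed point 0).
n − c = 145 − 10 = 135; sign = (−1)^135 = -1.
Zolotarev: (52|145) = -1, matching the cycle-count sign.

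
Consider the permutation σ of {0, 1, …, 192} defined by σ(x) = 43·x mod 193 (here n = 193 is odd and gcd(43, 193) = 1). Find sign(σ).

Orbit of 150 under x↦43x: [150, 81, 9, 1, 43, 112, 184]… (length divides ord_193(43)).
Decompose π into cycles: lengths [8, 8, 8, 8, 8, 8, 8, 8, 8, 8, 8, 8, 8, 8, 8, 8, 8, 8, 8, 8, 8, 8, 8, 8, 1] (25 cycles, including the fixed point 0).
sign(π) = (−1)^{n − #cycles} = (−1)^{193−25} = (−1)^168 = +1.
Via Zolotarev, sign(π_{43}) = (43|193) = +1.

+1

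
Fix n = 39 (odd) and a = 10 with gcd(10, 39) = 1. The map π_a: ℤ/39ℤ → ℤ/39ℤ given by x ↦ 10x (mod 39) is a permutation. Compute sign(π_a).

Trace 16: π^k(16) = [16, 4, 1, 10, 22, 25] for k=0..5.
π_10 has 9 disjoint cycles with lengths [6, 6, 6, 6, 6, 6, 1, 1, 1] on {0,…,38}.
n − c = 39 − 9 = 30; sign = (−1)^30 = +1.
The Jacobi symbol (10|39) = +1 (Zolotarev) agrees.

+1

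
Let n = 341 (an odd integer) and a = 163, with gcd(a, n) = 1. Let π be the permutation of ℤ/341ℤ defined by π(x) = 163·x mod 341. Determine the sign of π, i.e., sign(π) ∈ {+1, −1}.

Start at x=1: 1 → 163 → 312 → 47 → 159 → 1 (one orbit).
The orbit structure of x ↦ 163x mod 341: 69 orbits of sizes [5, 5, 5, 5, 5, 5, 5, 5, 5, 5, 5, 5, 5, 5, 5, 5, 5, 5, 5, 5, 5, 5, 5, 5, 5, 5, 5, 5, 5, 5, 5, 5, 5, 5, 5, 5, 5, 5, 5, 5, 5, 5, 5, 5, 5, 5, 5, 5, 5, 5, 5, 5, 5, 5, 5, 5, 5, 5, 5, 5, 5, 5, 5, 5, 5, 5, 5, 5, 1].
sign(π) = (−1)^{n − #cycles} = (−1)^{341−69} = (−1)^272 = +1.
(163|341)_J = +1 (Zolotarev's lemma cross-check).

+1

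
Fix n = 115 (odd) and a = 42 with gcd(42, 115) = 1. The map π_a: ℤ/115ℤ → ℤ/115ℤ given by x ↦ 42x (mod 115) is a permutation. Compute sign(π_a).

Orbit of 71 under x↦42x: [71, 107, 9, 33, 6, 22, 4]… (length divides ord_115(42)).
π_42 has 5 disjoint cycles with lengths [44, 44, 22, 4, 1] on {0,…,114}.
5 cycles on 115: each ℓ→(−1)^(ℓ−1), product (−1)^110 = +1.
Zolotarev: (42|115) = +1, matching the cycle-count sign.

+1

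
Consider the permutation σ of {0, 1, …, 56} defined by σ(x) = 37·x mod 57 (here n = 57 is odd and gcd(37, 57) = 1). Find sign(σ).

-1

Orbit of 37 under x↦37x: [37, 1]… (length divides ord_57(37)).
Cycle type of π: 2×27 + 1×3; total 30 cycles.
With 30 cycles on 57 points, sign = (−1)^{57−30} = -1.
Zolotarev: (37|57) = -1, matching the cycle-count sign.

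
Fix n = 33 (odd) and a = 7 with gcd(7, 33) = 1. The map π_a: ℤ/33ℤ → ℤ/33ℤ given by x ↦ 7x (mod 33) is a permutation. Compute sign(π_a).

Start at x=19: 19 → 1 → 7 → 16 → 13 → 25 → 10 → … (one orbit).
Cycle lengths of π_7 on ℤ/33ℤ: [10, 10, 10, 1, 1, 1]; 6 cycles in total.
With 6 cycles on 33 points, sign = (−1)^{33−6} = -1.
(7|33)_J = -1 (Zolotarev's lemma cross-check).

-1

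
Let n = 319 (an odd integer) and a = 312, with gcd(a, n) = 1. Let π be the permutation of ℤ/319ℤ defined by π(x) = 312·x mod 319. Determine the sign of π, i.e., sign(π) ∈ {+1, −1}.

Start at x=92: 92 → 313 → 42 → 25 → 144 → 268 → 38 → … (one orbit).
The orbit structure of x ↦ 312x mod 319: 9 orbits of sizes [70, 70, 70, 70, 14, 14, 5, 5, 1].
With 9 cycles on 319 points, sign = (−1)^{319−9} = +1.

+1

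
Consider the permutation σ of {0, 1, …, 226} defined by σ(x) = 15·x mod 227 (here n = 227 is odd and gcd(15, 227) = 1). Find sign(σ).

-1

Orbit of 188 under x↦15x: [188, 96, 78, 35, 71, 157, 85]… (length divides ord_227(15)).
2 cycles of lengths [226, 1].
With 2 cycles on 227 points, sign = (−1)^{227−2} = -1.
(15|227)_J = -1 (Zolotarev's lemma cross-check).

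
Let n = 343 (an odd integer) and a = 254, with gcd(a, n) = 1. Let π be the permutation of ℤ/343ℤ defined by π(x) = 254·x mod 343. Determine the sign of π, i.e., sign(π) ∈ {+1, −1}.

+1

Orbit of 319 under x↦254x: [319, 78, 261, 95, 120, 296, 67]… (length divides ord_343(254)).
The orbit structure of x ↦ 254x mod 343: 7 orbits of sizes [147, 147, 21, 21, 3, 3, 1].
343 − 7 = 336 transpositions; sign(π) = (−1)^336 = +1.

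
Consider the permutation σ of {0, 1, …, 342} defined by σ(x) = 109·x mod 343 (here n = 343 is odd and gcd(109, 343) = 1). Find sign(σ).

+1

Trace 106: π^k(106) = [106, 235, 233, 15, 263, 198, 316] for k=0..6.
Cycle lengths of π_109 on ℤ/343ℤ: [147, 147, 21, 21, 3, 3, 1]; 7 cycles in total.
Σ(ℓ_i−1) = 343−7 = 336; sign = (−1)^336 = +1.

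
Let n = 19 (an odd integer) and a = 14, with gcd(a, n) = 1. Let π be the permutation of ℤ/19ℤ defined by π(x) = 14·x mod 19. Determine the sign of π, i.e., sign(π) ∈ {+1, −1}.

Trace 16: π^k(16) = [16, 15, 1, 14, 6, 8, 17] for k=0..6.
Cycle type of π: 18 + 1; total 2 cycles.
n − c = 19 − 2 = 17; sign = (−1)^17 = -1.
Zolotarev: (14|19) = -1, matching the cycle-count sign.

-1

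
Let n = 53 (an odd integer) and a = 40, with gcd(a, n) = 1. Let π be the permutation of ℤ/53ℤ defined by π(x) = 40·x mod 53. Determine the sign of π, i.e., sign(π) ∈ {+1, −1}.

Start at x=28: 28 → 7 → 15 → 17 → 44 → 11 → 16 → … (one orbit).
π_40 has 3 disjoint cycles with lengths [26, 26, 1] on {0,…,52}.
Σ(ℓ_i−1) = 53−3 = 50; sign = (−1)^50 = +1.

+1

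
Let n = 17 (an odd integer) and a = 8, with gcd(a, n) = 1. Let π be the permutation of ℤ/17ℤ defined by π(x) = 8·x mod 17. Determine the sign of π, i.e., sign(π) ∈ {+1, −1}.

+1

Orbit of 1 under x↦8x: [1, 8, 13, 2, 16, 9, 4]… (length divides ord_17(8)).
3 cycles of lengths [8, 8, 1].
n − c = 17 − 3 = 14; sign = (−1)^14 = +1.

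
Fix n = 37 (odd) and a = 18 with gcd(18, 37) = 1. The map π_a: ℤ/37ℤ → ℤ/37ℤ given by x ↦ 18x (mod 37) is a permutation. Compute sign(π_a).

Orbit of 21 under x↦18x: [21, 8, 33, 2, 36, 19, 9]… (length divides ord_37(18)).
2 cycles of lengths [36, 1].
n − c = 37 − 2 = 35; sign = (−1)^35 = -1.

-1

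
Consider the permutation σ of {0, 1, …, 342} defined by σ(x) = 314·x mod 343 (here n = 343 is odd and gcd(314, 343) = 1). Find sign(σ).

-1

Trace 223: π^k(223) = [223, 50, 265, 204, 258, 64, 202] for k=0..6.
π_314 has 10 disjoint cycles with lengths [98, 98, 98, 14, 14, 14, 2, 2, 2, 1] on {0,…,342}.
343 − 10 = 333 transpositions; sign(π) = (−1)^333 = -1.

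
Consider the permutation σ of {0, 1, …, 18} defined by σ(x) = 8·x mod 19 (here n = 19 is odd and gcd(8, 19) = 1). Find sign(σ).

-1

Start at x=8: 8 → 7 → 18 → 11 → 12 → 1 → 8 (one orbit).
Cycle type of π: 6×3 + 1; total 4 cycles.
19 − 4 = 15 transpositions; sign(π) = (−1)^15 = -1.
Zolotarev: (8|19) = -1, matching the cycle-count sign.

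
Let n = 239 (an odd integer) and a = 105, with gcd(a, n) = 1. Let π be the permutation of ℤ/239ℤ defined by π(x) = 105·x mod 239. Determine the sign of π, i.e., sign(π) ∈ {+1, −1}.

-1

Start at x=140: 140 → 121 → 38 → 166 → 222 → 127 → 190 → … (one orbit).
Decompose π into cycles: lengths [238, 1] (2 cycles, including the fixed point 0).
n − c = 239 − 2 = 237; sign = (−1)^237 = -1.
Zolotarev: (105|239) = -1, matching the cycle-count sign.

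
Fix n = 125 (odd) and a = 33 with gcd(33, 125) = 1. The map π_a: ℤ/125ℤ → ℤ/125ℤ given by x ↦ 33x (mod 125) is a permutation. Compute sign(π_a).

Trace 76: π^k(76) = [76, 8, 14, 87, 121, 118, 19] for k=0..6.
The orbit structure of x ↦ 33x mod 125: 4 orbits of sizes [100, 20, 4, 1].
With 4 cycles on 125 points, sign = (−1)^{125−4} = -1.
Zolotarev: (33|125) = -1, matching the cycle-count sign.

-1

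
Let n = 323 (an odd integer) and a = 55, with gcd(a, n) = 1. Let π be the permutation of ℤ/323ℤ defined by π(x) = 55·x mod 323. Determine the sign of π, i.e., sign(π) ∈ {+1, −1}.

+1

Trace 101: π^k(101) = [101, 64, 290, 123, 305, 302, 137] for k=0..6.
Cycle lengths of π_55 on ℤ/323ℤ: [36, 36, 36, 36, 36, 36, 36, 36, 9, 9, 4, 4, 4, 4, 1]; 15 cycles in total.
With 15 cycles on 323 points, sign = (−1)^{323−15} = +1.
Check: (55/323) = +1 by Zolotarev.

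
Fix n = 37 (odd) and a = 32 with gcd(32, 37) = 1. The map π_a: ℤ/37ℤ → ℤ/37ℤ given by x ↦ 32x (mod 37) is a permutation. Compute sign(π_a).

Orbit of 28 under x↦32x: [28, 8, 34, 15, 36, 5, 12]… (length divides ord_37(32)).
Cycle type of π: 36 + 1; total 2 cycles.
n − c = 37 − 2 = 35; sign = (−1)^35 = -1.

-1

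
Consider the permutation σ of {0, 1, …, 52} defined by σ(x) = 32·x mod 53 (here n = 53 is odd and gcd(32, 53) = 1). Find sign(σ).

-1

Start at x=51: 51 → 42 → 19 → 25 → 5 → 1 → 32 → … (one orbit).
2 cycles of lengths [52, 1].
With 2 cycles on 53 points, sign = (−1)^{53−2} = -1.
Zolotarev: (32|53) = -1, matching the cycle-count sign.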